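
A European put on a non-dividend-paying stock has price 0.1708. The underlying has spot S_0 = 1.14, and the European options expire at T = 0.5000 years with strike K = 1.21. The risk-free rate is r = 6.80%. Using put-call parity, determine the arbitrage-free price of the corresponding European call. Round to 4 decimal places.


Put-call parity: C - P = S_0 * exp(-qT) - K * exp(-rT).
S_0 * exp(-qT) = 1.1400 * 1.00000000 = 1.14000000
K * exp(-rT) = 1.2100 * 0.96657150 = 1.16955152
C = P + S*exp(-qT) - K*exp(-rT)
C = 0.1708 + 1.14000000 - 1.16955152 = 0.1412

Answer: Call price = 0.1412


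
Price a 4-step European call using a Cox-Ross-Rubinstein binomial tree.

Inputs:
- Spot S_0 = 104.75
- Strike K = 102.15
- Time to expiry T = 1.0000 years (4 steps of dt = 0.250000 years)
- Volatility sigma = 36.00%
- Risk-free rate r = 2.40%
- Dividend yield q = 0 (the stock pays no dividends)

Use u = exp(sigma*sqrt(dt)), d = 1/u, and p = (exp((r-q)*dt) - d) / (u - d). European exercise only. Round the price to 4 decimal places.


dt = T/N = 0.250000
u = exp(sigma*sqrt(dt)) = 1.197217; d = 1/u = 0.835270
p = (exp((r-q)*dt) - d) / (u - d) = 0.471748
Discount per step: exp(-r*dt) = 0.994018
Stock lattice S(k, i) with i counting down-moves:
  k=0: S(0,0) = 104.7500
  k=1: S(1,0) = 125.4085; S(1,1) = 87.4946
  k=2: S(2,0) = 150.1413; S(2,1) = 104.7500; S(2,2) = 73.0816
  k=3: S(3,0) = 179.7517; S(3,1) = 125.4085; S(3,2) = 87.4946; S(3,3) = 61.0429
  k=4: S(4,0) = 215.2019; S(4,1) = 150.1413; S(4,2) = 104.7500; S(4,3) = 73.0816; S(4,4) = 50.9873
Terminal payoffs V(N, i) = max(S_T - K, 0):
  V(4,0) = 113.051879; V(4,1) = 47.991256; V(4,2) = 2.600000; V(4,3) = 0.000000; V(4,4) = 0.000000
Backward induction: V(k, i) = exp(-r*dt) * [p * V(k+1, i) + (1-p) * V(k+1, i+1)].
  V(3,0) = exp(-r*dt) * [p*113.051879 + (1-p)*47.991256] = 78.212784
  V(3,1) = exp(-r*dt) * [p*47.991256 + (1-p)*2.600000] = 23.869584
  V(3,2) = exp(-r*dt) * [p*2.600000 + (1-p)*0.000000] = 1.219207
  V(3,3) = exp(-r*dt) * [p*0.000000 + (1-p)*0.000000] = 0.000000
  V(2,0) = exp(-r*dt) * [p*78.212784 + (1-p)*23.869584] = 49.209731
  V(2,1) = exp(-r*dt) * [p*23.869584 + (1-p)*1.219207] = 11.833263
  V(2,2) = exp(-r*dt) * [p*1.219207 + (1-p)*0.000000] = 0.571718
  V(1,0) = exp(-r*dt) * [p*49.209731 + (1-p)*11.833263] = 29.289271
  V(1,1) = exp(-r*dt) * [p*11.833263 + (1-p)*0.571718] = 5.849128
  V(0,0) = exp(-r*dt) * [p*29.289271 + (1-p)*5.849128] = 16.805829

Answer: Price = V(0,0) = 16.8058


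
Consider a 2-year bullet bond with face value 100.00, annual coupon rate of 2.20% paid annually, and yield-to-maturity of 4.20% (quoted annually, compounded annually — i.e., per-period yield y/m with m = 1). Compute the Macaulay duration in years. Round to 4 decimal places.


Answer: Macaulay duration = 1.9781 years

Derivation:
Coupon per period c = face * coupon_rate / m = 2.200000
Periods per year m = 1; per-period yield y/m = 0.042000
Number of cashflows N = 2
Cashflows (t years, CF_t, discount factor 1/(1+y/m)^(m*t), PV):
  t = 1.0000: CF_t = 2.200000, DF = 0.959693, PV = 2.111324
  t = 2.0000: CF_t = 102.200000, DF = 0.921010, PV = 94.127269
Price P = sum_t PV_t = 96.238593
Macaulay numerator sum_t t * PV_t:
  t * PV_t at t = 1.0000: 2.111324
  t * PV_t at t = 2.0000: 188.254538
Macaulay duration D = (sum_t t * PV_t) / P = 190.365862 / 96.238593 = 1.978062


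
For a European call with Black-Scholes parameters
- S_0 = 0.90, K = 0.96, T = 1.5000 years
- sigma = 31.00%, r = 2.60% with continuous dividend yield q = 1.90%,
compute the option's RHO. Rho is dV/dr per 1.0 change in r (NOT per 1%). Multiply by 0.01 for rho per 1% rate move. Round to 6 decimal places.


Answer: Rho = 0.512258

Derivation:
d1 = 0.0475055591; d2 = -0.3321653510
phi(d1) = 0.3984923722; exp(-qT) = 0.9719022941; exp(-rT) = 0.9617507091
N(d2) = 0.3698822028
Rho = K*T*exp(-rT)*N(d2) = 0.9600 * 1.5000 * 0.9617507091 * 0.3698822028 = 0.512258


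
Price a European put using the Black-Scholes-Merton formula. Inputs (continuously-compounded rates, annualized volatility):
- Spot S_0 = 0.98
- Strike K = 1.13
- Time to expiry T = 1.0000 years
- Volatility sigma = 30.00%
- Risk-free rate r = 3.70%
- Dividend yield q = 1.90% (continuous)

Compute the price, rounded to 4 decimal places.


d1 = (ln(S/K) + (r - q + 0.5*sigma^2) * T) / (sigma * sqrt(T)) = -0.26473447
d2 = d1 - sigma * sqrt(T) = -0.56473447
exp(-rT) = 0.96367614; exp(-qT) = 0.98117936
P = K * exp(-rT) * N(-d2) - S_0 * exp(-qT) * N(-d1)
N(-d1) = 0.60439299; N(-d2) = 0.71387281
P = 1.1300 * 0.96367614 * 0.71387281 - 0.9800 * 0.98117936 * 0.60439299 = 0.1962

Answer: Price = 0.1962


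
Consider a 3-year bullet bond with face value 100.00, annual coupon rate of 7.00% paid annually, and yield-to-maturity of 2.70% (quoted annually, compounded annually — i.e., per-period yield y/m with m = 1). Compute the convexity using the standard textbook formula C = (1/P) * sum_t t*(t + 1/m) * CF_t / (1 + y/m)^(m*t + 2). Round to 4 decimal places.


Answer: Convexity = 10.4651

Derivation:
Coupon per period c = face * coupon_rate / m = 7.000000
Periods per year m = 1; per-period yield y/m = 0.027000
Number of cashflows N = 3
Cashflows (t years, CF_t, discount factor 1/(1+y/m)^(m*t), PV):
  t = 1.0000: CF_t = 7.000000, DF = 0.973710, PV = 6.815969
  t = 2.0000: CF_t = 7.000000, DF = 0.948111, PV = 6.636776
  t = 3.0000: CF_t = 107.000000, DF = 0.923185, PV = 98.780779
Price P = sum_t PV_t = 112.233524
Convexity numerator sum_t t*(t + 1/m) * CF_t / (1+y/m)^(m*t + 2):
  t = 1.0000: term = 12.924588
  t = 2.0000: term = 37.754395
  t = 3.0000: term = 1123.861531
Convexity = (1/P) * sum = 1174.540514 / 112.233524 = 10.465149


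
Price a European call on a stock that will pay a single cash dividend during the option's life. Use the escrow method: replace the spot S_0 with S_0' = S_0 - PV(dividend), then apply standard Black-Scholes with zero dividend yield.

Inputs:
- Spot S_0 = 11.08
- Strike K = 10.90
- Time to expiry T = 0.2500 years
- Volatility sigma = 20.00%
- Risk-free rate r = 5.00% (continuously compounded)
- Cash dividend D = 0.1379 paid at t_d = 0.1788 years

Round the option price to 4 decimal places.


Answer: Price = 0.5280

Derivation:
PV(D) = D * exp(-r * t_d) = 0.1379 * 0.99109984 = 0.13667267
S_0' = S_0 - PV(D) = 11.0800 - 0.13667267 = 10.94332733
d1 = (ln(S_0'/K) + (r + sigma^2/2)*T) / (sigma*sqrt(T)) = 0.21467105
d2 = d1 - sigma*sqrt(T) = 0.11467105
exp(-rT) = 0.98757780
N(d1) = 0.58498810; N(d2) = 0.54564707
C = S_0' * N(d1) - K * exp(-rT) * N(d2) = 10.94332733 * 0.58498810 - 10.9000 * 0.98757780 * 0.54564707 = 0.5280


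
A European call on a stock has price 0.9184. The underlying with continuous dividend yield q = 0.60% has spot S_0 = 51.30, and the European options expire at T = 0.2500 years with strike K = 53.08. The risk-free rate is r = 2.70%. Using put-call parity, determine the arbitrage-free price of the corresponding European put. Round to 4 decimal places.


Answer: Put price = 2.4182

Derivation:
Put-call parity: C - P = S_0 * exp(-qT) - K * exp(-rT).
S_0 * exp(-qT) = 51.3000 * 0.99850112 = 51.22310768
K * exp(-rT) = 53.0800 * 0.99327273 = 52.72291651
P = C - S*exp(-qT) + K*exp(-rT)
P = 0.9184 - 51.22310768 + 52.72291651 = 2.4182


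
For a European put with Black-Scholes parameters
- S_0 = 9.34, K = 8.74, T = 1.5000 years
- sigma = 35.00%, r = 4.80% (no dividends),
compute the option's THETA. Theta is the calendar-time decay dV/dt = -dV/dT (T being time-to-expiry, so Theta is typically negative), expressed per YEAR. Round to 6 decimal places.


d1 = 0.5371872437; d2 = 0.1085265387
phi(d1) = 0.3453407734; exp(-qT) = 1.0000000000; exp(-rT) = 0.9305308958
Theta = -S*exp(-qT)*phi(d1)*sigma/(2*sqrt(T)) + r*K*exp(-rT)*N(-d2) - q*S*exp(-qT)*N(-d1)
N(-d1) = 0.2955691409; N(-d2) = 0.4567890150; sqrt(T) = 1.2247448714
Term 1 = -9.3400 * 1.0000000000 * 0.3453407734 * 0.3500 / (2 * 1.2247448714) = -0.4608792470
Term 2 = 0.0480 * 8.7400 * 0.9305308958 * 0.4567890150 = 0.1783196153
Term 3 = 0 (no dividend yield, q = 0)
Theta = -0.4608792470 + (0.1783196153) + (0.0000000000) = -0.282560

Answer: Theta = -0.282560


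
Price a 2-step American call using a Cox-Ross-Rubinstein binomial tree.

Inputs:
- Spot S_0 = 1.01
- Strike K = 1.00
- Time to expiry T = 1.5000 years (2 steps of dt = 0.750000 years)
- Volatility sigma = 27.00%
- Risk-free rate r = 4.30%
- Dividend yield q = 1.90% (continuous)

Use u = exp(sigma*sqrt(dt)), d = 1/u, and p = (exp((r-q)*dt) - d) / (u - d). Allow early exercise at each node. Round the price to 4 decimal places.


Answer: Price = V(0,0) = 0.1371

Derivation:
dt = T/N = 0.750000
u = exp(sigma*sqrt(dt)) = 1.263426; d = 1/u = 0.791499
p = (exp((r-q)*dt) - d) / (u - d) = 0.480295
Discount per step: exp(-r*dt) = 0.968264
Stock lattice S(k, i) with i counting down-moves:
  k=0: S(0,0) = 1.0100
  k=1: S(1,0) = 1.2761; S(1,1) = 0.7994
  k=2: S(2,0) = 1.6122; S(2,1) = 1.0100; S(2,2) = 0.6327
Terminal payoffs V(N, i) = max(S_T - K, 0):
  V(2,0) = 0.612207; V(2,1) = 0.010000; V(2,2) = 0.000000
Backward induction: V(k, i) = exp(-r*dt) * [p * V(k+1, i) + (1-p) * V(k+1, i+1)]; then take max(V_cont, immediate exercise) for American.
  V(1,0) = exp(-r*dt) * [p*0.612207 + (1-p)*0.010000] = 0.289741; exercise = 0.276060; V(1,0) = max -> 0.289741
  V(1,1) = exp(-r*dt) * [p*0.010000 + (1-p)*0.000000] = 0.004651; exercise = 0.000000; V(1,1) = max -> 0.004651
  V(0,0) = exp(-r*dt) * [p*0.289741 + (1-p)*0.004651] = 0.137085; exercise = 0.010000; V(0,0) = max -> 0.137085


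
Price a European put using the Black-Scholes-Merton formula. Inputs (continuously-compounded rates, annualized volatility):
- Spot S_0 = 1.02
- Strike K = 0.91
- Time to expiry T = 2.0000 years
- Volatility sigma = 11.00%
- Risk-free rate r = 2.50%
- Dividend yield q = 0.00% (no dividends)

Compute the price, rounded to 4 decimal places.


d1 = (ln(S/K) + (r - q + 0.5*sigma^2) * T) / (sigma * sqrt(T)) = 1.13274204
d2 = d1 - sigma * sqrt(T) = 0.97717855
exp(-rT) = 0.95122942; exp(-qT) = 1.00000000
P = K * exp(-rT) * N(-d2) - S_0 * exp(-qT) * N(-d1)
N(-d1) = 0.12866130; N(-d2) = 0.16424038
P = 0.9100 * 0.95122942 * 0.16424038 - 1.0200 * 1.00000000 * 0.12866130 = 0.0109

Answer: Price = 0.0109


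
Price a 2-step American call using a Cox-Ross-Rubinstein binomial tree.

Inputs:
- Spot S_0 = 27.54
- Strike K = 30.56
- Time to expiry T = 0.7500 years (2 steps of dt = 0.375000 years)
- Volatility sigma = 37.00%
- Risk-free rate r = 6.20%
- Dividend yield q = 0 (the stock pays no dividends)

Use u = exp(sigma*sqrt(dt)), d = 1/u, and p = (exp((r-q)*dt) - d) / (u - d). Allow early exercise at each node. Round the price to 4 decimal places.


dt = T/N = 0.375000
u = exp(sigma*sqrt(dt)) = 1.254300; d = 1/u = 0.797257
p = (exp((r-q)*dt) - d) / (u - d) = 0.495063
Discount per step: exp(-r*dt) = 0.977018
Stock lattice S(k, i) with i counting down-moves:
  k=0: S(0,0) = 27.5400
  k=1: S(1,0) = 34.5434; S(1,1) = 21.9565
  k=2: S(2,0) = 43.3278; S(2,1) = 27.5400; S(2,2) = 17.5050
Terminal payoffs V(N, i) = max(S_T - K, 0):
  V(2,0) = 12.767827; V(2,1) = 0.000000; V(2,2) = 0.000000
Backward induction: V(k, i) = exp(-r*dt) * [p * V(k+1, i) + (1-p) * V(k+1, i+1)]; then take max(V_cont, immediate exercise) for American.
  V(1,0) = exp(-r*dt) * [p*12.767827 + (1-p)*0.000000] = 6.175615; exercise = 3.983427; V(1,0) = max -> 6.175615
  V(1,1) = exp(-r*dt) * [p*0.000000 + (1-p)*0.000000] = 0.000000; exercise = 0.000000; V(1,1) = max -> 0.000000
  V(0,0) = exp(-r*dt) * [p*6.175615 + (1-p)*0.000000] = 2.987057; exercise = 0.000000; V(0,0) = max -> 2.987057

Answer: Price = V(0,0) = 2.9871


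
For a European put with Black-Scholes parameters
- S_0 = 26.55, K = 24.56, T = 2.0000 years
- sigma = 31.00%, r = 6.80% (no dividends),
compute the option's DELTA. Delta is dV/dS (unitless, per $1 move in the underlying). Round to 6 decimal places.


Answer: Delta = -0.239743

Derivation:
d1 = 0.7071310610; d2 = 0.2687248566
phi(d1) = 0.3106912262; exp(-qT) = 1.0000000000; exp(-rT) = 0.8728426325
N(-d1) = 0.2397425175
Delta = -exp(-qT) * N(-d1) = -1.0000000000 * 0.2397425175 = -0.239743


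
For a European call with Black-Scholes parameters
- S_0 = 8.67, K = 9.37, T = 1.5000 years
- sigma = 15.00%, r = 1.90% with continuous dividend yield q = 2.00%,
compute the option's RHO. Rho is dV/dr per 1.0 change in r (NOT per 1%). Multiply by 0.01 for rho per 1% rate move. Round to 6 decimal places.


d1 = -0.3389511667; d2 = -0.5226628974
phi(d1) = 0.3766712530; exp(-qT) = 0.9704455335; exp(-rT) = 0.9719022941
N(d2) = 0.3006044310
Rho = K*T*exp(-rT)*N(d2) = 9.3700 * 1.5000 * 0.9719022941 * 0.3006044310 = 4.106283

Answer: Rho = 4.106283


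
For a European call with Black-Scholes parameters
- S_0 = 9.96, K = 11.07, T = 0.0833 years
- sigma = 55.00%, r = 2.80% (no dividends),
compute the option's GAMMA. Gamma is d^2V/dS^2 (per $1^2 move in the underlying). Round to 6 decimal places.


d1 = -0.5715660693; d2 = -0.7303056359
phi(d1) = 0.3388213102; exp(-qT) = 1.0000000000; exp(-rT) = 0.9976703179
Gamma = exp(-qT) * phi(d1) / (S * sigma * sqrt(T)) = 1.0000000000 * 0.3388213102 / (9.9600 * 0.5500 * 0.2886173938) = 0.214302

Answer: Gamma = 0.214302


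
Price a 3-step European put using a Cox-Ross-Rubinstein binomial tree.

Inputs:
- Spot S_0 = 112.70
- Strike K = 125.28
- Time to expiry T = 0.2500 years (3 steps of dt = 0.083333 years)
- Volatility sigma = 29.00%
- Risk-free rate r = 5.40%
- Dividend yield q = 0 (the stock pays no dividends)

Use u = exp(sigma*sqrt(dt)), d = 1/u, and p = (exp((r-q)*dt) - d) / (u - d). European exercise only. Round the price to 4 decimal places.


Answer: Price = V(0,0) = 13.4046

Derivation:
dt = T/N = 0.083333
u = exp(sigma*sqrt(dt)) = 1.087320; d = 1/u = 0.919693
p = (exp((r-q)*dt) - d) / (u - d) = 0.505989
Discount per step: exp(-r*dt) = 0.995510
Stock lattice S(k, i) with i counting down-moves:
  k=0: S(0,0) = 112.7000
  k=1: S(1,0) = 122.5409; S(1,1) = 103.6494
  k=2: S(2,0) = 133.2412; S(2,1) = 112.7000; S(2,2) = 95.3255
  k=3: S(3,0) = 144.8758; S(3,1) = 122.5409; S(3,2) = 103.6494; S(3,3) = 87.6702
Terminal payoffs V(N, i) = max(K - S_T, 0):
  V(3,0) = 0.000000; V(3,1) = 2.739056; V(3,2) = 21.630643; V(3,3) = 37.609799
Backward induction: V(k, i) = exp(-r*dt) * [p * V(k+1, i) + (1-p) * V(k+1, i+1)].
  V(2,0) = exp(-r*dt) * [p*0.000000 + (1-p)*2.739056] = 1.347048
  V(2,1) = exp(-r*dt) * [p*2.739056 + (1-p)*21.630643] = 12.017507
  V(2,2) = exp(-r*dt) * [p*21.630643 + (1-p)*37.609799] = 29.391960
  V(1,0) = exp(-r*dt) * [p*1.347048 + (1-p)*12.017507] = 6.588656
  V(1,1) = exp(-r*dt) * [p*12.017507 + (1-p)*29.391960] = 20.508182
  V(0,0) = exp(-r*dt) * [p*6.588656 + (1-p)*20.508182] = 13.404598


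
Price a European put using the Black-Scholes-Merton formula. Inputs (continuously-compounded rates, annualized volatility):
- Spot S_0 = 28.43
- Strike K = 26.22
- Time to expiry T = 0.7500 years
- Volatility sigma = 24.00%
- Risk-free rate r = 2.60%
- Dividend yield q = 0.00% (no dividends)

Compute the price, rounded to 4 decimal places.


d1 = (ln(S/K) + (r - q + 0.5*sigma^2) * T) / (sigma * sqrt(T)) = 0.58708077
d2 = d1 - sigma * sqrt(T) = 0.37923468
exp(-rT) = 0.98068890; exp(-qT) = 1.00000000
P = K * exp(-rT) * N(-d2) - S_0 * exp(-qT) * N(-d1)
N(-d1) = 0.27857473; N(-d2) = 0.35225680
P = 26.2200 * 0.98068890 * 0.35225680 - 28.4300 * 1.00000000 * 0.27857473 = 1.1379

Answer: Price = 1.1379


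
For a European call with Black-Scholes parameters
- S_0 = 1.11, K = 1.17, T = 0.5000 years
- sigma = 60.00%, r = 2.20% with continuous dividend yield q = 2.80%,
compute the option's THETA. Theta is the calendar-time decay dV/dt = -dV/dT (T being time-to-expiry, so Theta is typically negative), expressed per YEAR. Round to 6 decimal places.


Answer: Theta = -0.177654

Derivation:
d1 = 0.0809784968; d2 = -0.3432855719
phi(d1) = 0.3976363870; exp(-qT) = 0.9860975443; exp(-rT) = 0.9890602788
Theta = -S*exp(-qT)*phi(d1)*sigma/(2*sqrt(T)) - r*K*exp(-rT)*N(d2) + q*S*exp(-qT)*N(d1)
N(d1) = 0.5322704733; N(d2) = 0.3656918170; sqrt(T) = 0.7071067812
Term 1 = -1.1100 * 0.9860975443 * 0.3976363870 * 0.6000 / (2 * 0.7071067812) = -0.1846567670
Term 2 = -0.0220 * 1.1700 * 0.9890602788 * 0.3656918170 = -0.0093099328
Term 3 = 0.0280 * 1.1100 * 0.9860975443 * 0.5322704733 = 0.0163129785
Theta = -0.1846567670 + (-0.0093099328) + (0.0163129785) = -0.177654


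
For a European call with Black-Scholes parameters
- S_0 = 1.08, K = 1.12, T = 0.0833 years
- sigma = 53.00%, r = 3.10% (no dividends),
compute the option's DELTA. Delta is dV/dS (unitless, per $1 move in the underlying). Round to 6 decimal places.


Answer: Delta = 0.442599

Derivation:
d1 = -0.1443829558; d2 = -0.2973501745
phi(d1) = 0.3948056138; exp(-qT) = 1.0000000000; exp(-rT) = 0.9974210313
N(d1) = 0.4425990376
Delta = exp(-qT) * N(d1) = 1.0000000000 * 0.4425990376 = 0.442599


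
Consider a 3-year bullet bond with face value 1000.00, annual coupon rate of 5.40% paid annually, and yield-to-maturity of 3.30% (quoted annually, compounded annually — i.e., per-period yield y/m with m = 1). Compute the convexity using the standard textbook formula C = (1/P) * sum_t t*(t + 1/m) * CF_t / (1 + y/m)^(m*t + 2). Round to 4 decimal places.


Coupon per period c = face * coupon_rate / m = 54.000000
Periods per year m = 1; per-period yield y/m = 0.033000
Number of cashflows N = 3
Cashflows (t years, CF_t, discount factor 1/(1+y/m)^(m*t), PV):
  t = 1.0000: CF_t = 54.000000, DF = 0.968054, PV = 52.274927
  t = 2.0000: CF_t = 54.000000, DF = 0.937129, PV = 50.604964
  t = 3.0000: CF_t = 1054.000000, DF = 0.907192, PV = 956.179980
Price P = sum_t PV_t = 1059.059871
Convexity numerator sum_t t*(t + 1/m) * CF_t / (1+y/m)^(m*t + 2):
  t = 1.0000: term = 97.976696
  t = 2.0000: term = 284.540260
  t = 3.0000: term = 10752.767349
Convexity = (1/P) * sum = 11135.284305 / 1059.059871 = 10.514310

Answer: Convexity = 10.5143


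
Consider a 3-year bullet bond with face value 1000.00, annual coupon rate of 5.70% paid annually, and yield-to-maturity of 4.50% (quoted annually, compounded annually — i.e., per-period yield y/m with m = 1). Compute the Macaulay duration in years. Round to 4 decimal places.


Coupon per period c = face * coupon_rate / m = 57.000000
Periods per year m = 1; per-period yield y/m = 0.045000
Number of cashflows N = 3
Cashflows (t years, CF_t, discount factor 1/(1+y/m)^(m*t), PV):
  t = 1.0000: CF_t = 57.000000, DF = 0.956938, PV = 54.545455
  t = 2.0000: CF_t = 57.000000, DF = 0.915730, PV = 52.196607
  t = 3.0000: CF_t = 1057.000000, DF = 0.876297, PV = 926.245510
Price P = sum_t PV_t = 1032.987572
Macaulay numerator sum_t t * PV_t:
  t * PV_t at t = 1.0000: 54.545455
  t * PV_t at t = 2.0000: 104.393214
  t * PV_t at t = 3.0000: 2778.736531
Macaulay duration D = (sum_t t * PV_t) / P = 2937.675200 / 1032.987572 = 2.843863

Answer: Macaulay duration = 2.8439 years


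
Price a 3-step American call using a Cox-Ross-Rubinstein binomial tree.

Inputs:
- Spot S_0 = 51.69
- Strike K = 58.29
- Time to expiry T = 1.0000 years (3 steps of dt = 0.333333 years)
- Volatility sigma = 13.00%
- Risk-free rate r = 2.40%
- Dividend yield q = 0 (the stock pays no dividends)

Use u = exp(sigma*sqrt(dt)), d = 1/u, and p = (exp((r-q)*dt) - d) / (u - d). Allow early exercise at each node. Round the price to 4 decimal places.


Answer: Price = V(0,0) = 0.9632

Derivation:
dt = T/N = 0.333333
u = exp(sigma*sqrt(dt)) = 1.077944; d = 1/u = 0.927692
p = (exp((r-q)*dt) - d) / (u - d) = 0.534702
Discount per step: exp(-r*dt) = 0.992032
Stock lattice S(k, i) with i counting down-moves:
  k=0: S(0,0) = 51.6900
  k=1: S(1,0) = 55.7189; S(1,1) = 47.9524
  k=2: S(2,0) = 60.0619; S(2,1) = 51.6900; S(2,2) = 44.4851
  k=3: S(3,0) = 64.7433; S(3,1) = 55.7189; S(3,2) = 47.9524; S(3,3) = 41.2684
Terminal payoffs V(N, i) = max(S_T - K, 0):
  V(3,0) = 6.453347; V(3,1) = 0.000000; V(3,2) = 0.000000; V(3,3) = 0.000000
Backward induction: V(k, i) = exp(-r*dt) * [p * V(k+1, i) + (1-p) * V(k+1, i+1)]; then take max(V_cont, immediate exercise) for American.
  V(2,0) = exp(-r*dt) * [p*6.453347 + (1-p)*0.000000] = 3.423125; exercise = 1.771883; V(2,0) = max -> 3.423125
  V(2,1) = exp(-r*dt) * [p*0.000000 + (1-p)*0.000000] = 0.000000; exercise = 0.000000; V(2,1) = max -> 0.000000
  V(2,2) = exp(-r*dt) * [p*0.000000 + (1-p)*0.000000] = 0.000000; exercise = 0.000000; V(2,2) = max -> 0.000000
  V(1,0) = exp(-r*dt) * [p*3.423125 + (1-p)*0.000000] = 1.815768; exercise = 0.000000; V(1,0) = max -> 1.815768
  V(1,1) = exp(-r*dt) * [p*0.000000 + (1-p)*0.000000] = 0.000000; exercise = 0.000000; V(1,1) = max -> 0.000000
  V(0,0) = exp(-r*dt) * [p*1.815768 + (1-p)*0.000000] = 0.963159; exercise = 0.000000; V(0,0) = max -> 0.963159


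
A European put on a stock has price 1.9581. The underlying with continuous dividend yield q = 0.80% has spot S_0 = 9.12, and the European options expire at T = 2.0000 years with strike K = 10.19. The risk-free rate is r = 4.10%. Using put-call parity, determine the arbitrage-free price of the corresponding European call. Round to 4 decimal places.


Answer: Call price = 1.5456

Derivation:
Put-call parity: C - P = S_0 * exp(-qT) - K * exp(-rT).
S_0 * exp(-qT) = 9.1200 * 0.98412732 = 8.97524116
K * exp(-rT) = 10.1900 * 0.92127196 = 9.38776126
C = P + S*exp(-qT) - K*exp(-rT)
C = 1.9581 + 8.97524116 - 9.38776126 = 1.5456


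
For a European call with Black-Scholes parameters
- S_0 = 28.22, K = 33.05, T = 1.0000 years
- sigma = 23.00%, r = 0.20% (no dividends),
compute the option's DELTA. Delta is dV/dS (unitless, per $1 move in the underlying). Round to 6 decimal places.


Answer: Delta = 0.286643

Derivation:
d1 = -0.5632200864; d2 = -0.7932200864
phi(d1) = 0.3404295876; exp(-qT) = 1.0000000000; exp(-rT) = 0.9980019987
N(d1) = 0.2866425134
Delta = exp(-qT) * N(d1) = 1.0000000000 * 0.2866425134 = 0.286643


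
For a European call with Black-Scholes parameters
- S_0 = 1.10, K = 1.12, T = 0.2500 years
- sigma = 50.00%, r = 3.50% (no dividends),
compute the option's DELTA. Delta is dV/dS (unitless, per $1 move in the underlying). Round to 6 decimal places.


d1 = 0.0879259780; d2 = -0.1620740220
phi(d1) = 0.3974031501; exp(-qT) = 1.0000000000; exp(-rT) = 0.9912881698
N(d1) = 0.5350322454
Delta = exp(-qT) * N(d1) = 1.0000000000 * 0.5350322454 = 0.535032

Answer: Delta = 0.535032


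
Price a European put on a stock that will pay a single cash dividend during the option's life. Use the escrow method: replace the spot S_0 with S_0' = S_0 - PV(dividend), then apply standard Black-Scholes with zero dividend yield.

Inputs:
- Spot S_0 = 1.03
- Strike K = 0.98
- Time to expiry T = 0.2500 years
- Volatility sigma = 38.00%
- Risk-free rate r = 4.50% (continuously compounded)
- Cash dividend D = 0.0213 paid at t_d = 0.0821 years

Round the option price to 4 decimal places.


Answer: Price = 0.0566

Derivation:
PV(D) = D * exp(-r * t_d) = 0.0213 * 0.99631232 = 0.02122145
S_0' = S_0 - PV(D) = 1.0300 - 0.02122145 = 1.00877855
d1 = (ln(S_0'/K) + (r + sigma^2/2)*T) / (sigma*sqrt(T)) = 0.30654183
d2 = d1 - sigma*sqrt(T) = 0.11654183
exp(-rT) = 0.98881304
N(-d1) = 0.37959607; N(-d2) = 0.45361157
P = K * exp(-rT) * N(-d2) - S_0' * N(-d1) = 0.9800 * 0.98881304 * 0.45361157 - 1.00877855 * 0.37959607 = 0.0566


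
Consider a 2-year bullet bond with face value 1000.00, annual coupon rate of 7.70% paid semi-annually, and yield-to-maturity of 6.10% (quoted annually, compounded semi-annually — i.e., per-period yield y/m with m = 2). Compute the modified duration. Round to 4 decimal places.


Answer: Modified duration = 1.8372

Derivation:
Coupon per period c = face * coupon_rate / m = 38.500000
Periods per year m = 2; per-period yield y/m = 0.030500
Number of cashflows N = 4
Cashflows (t years, CF_t, discount factor 1/(1+y/m)^(m*t), PV):
  t = 0.5000: CF_t = 38.500000, DF = 0.970403, PV = 37.360505
  t = 1.0000: CF_t = 38.500000, DF = 0.941681, PV = 36.254735
  t = 1.5000: CF_t = 38.500000, DF = 0.913810, PV = 35.181694
  t = 2.0000: CF_t = 1038.500000, DF = 0.886764, PV = 920.904333
Price P = sum_t PV_t = 1029.701266
First compute Macaulay numerator sum_t t * PV_t:
  t * PV_t at t = 0.5000: 18.680252
  t * PV_t at t = 1.0000: 36.254735
  t * PV_t at t = 1.5000: 52.772540
  t * PV_t at t = 2.0000: 1841.808666
Macaulay duration D = 1949.516194 / 1029.701266 = 1.893283
Modified duration = D / (1 + y/m) = 1.893283 / (1 + 0.030500) = 1.837247


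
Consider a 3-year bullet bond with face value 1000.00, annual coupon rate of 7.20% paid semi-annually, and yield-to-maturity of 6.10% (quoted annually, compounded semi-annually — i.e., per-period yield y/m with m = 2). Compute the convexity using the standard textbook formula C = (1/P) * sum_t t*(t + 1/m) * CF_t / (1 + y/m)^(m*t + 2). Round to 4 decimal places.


Coupon per period c = face * coupon_rate / m = 36.000000
Periods per year m = 2; per-period yield y/m = 0.030500
Number of cashflows N = 6
Cashflows (t years, CF_t, discount factor 1/(1+y/m)^(m*t), PV):
  t = 0.5000: CF_t = 36.000000, DF = 0.970403, PV = 34.934498
  t = 1.0000: CF_t = 36.000000, DF = 0.941681, PV = 33.900532
  t = 1.5000: CF_t = 36.000000, DF = 0.913810, PV = 32.897168
  t = 2.0000: CF_t = 36.000000, DF = 0.886764, PV = 31.923501
  t = 2.5000: CF_t = 36.000000, DF = 0.860518, PV = 30.978652
  t = 3.0000: CF_t = 1036.000000, DF = 0.835049, PV = 865.110890
Price P = sum_t PV_t = 1029.745240
Convexity numerator sum_t t*(t + 1/m) * CF_t / (1+y/m)^(m*t + 2):
  t = 0.5000: term = 16.448584
  t = 1.0000: term = 47.885252
  t = 1.5000: term = 92.935957
  t = 2.0000: term = 150.308842
  t = 2.5000: term = 218.790163
  t = 3.0000: term = 8553.918057
Convexity = (1/P) * sum = 9080.286854 / 1029.745240 = 8.817994

Answer: Convexity = 8.8180


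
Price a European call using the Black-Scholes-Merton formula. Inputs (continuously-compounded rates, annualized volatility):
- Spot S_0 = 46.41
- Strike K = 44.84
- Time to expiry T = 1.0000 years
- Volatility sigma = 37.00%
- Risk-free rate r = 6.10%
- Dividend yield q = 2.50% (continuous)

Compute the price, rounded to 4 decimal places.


d1 = (ln(S/K) + (r - q + 0.5*sigma^2) * T) / (sigma * sqrt(T)) = 0.37530907
d2 = d1 - sigma * sqrt(T) = 0.00530907
exp(-rT) = 0.94082324; exp(-qT) = 0.97530991
C = S_0 * exp(-qT) * N(d1) - K * exp(-rT) * N(d2)
N(d1) = 0.64628469; N(d2) = 0.50211800
C = 46.4100 * 0.97530991 * 0.64628469 - 44.8400 * 0.94082324 * 0.50211800 = 8.0709

Answer: Price = 8.0709


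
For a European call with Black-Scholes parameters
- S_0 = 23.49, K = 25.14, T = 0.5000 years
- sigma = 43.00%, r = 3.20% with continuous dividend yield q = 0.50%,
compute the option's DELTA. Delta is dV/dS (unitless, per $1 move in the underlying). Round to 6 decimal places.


d1 = -0.0268384993; d2 = -0.3308944152
phi(d1) = 0.3987986262; exp(-qT) = 0.9975031224; exp(-rT) = 0.9841273201
N(d1) = 0.4892942731
Delta = exp(-qT) * N(d1) = 0.9975031224 * 0.4892942731 = 0.488073

Answer: Delta = 0.488073


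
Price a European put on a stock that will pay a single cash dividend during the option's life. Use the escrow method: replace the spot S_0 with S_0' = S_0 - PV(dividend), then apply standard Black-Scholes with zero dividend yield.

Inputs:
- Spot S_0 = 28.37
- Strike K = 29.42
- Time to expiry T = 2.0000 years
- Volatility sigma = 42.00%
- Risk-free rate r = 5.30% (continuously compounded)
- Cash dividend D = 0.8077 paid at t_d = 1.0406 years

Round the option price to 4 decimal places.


Answer: Price = 5.7562

Derivation:
PV(D) = D * exp(-r * t_d) = 0.8077 * 0.94634148 = 0.76436002
S_0' = S_0 - PV(D) = 28.3700 - 0.76436002 = 27.60563998
d1 = (ln(S_0'/K) + (r + sigma^2/2)*T) / (sigma*sqrt(T)) = 0.36827701
d2 = d1 - sigma*sqrt(T) = -0.22569269
exp(-rT) = 0.89942465
N(-d1) = 0.35633335; N(-d2) = 0.58927978
P = K * exp(-rT) * N(-d2) - S_0' * N(-d1) = 29.4200 * 0.89942465 * 0.58927978 - 27.60563998 * 0.35633335 = 5.7562


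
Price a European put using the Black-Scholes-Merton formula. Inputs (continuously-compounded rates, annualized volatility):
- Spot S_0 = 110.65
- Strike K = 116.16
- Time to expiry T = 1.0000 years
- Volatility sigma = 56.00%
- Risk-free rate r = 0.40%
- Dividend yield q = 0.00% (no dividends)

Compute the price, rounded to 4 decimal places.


d1 = (ln(S/K) + (r - q + 0.5*sigma^2) * T) / (sigma * sqrt(T)) = 0.20036342
d2 = d1 - sigma * sqrt(T) = -0.35963658
exp(-rT) = 0.99600799; exp(-qT) = 1.00000000
P = K * exp(-rT) * N(-d2) - S_0 * exp(-qT) * N(-d1)
N(-d1) = 0.42059818; N(-d2) = 0.64044054
P = 116.1600 * 0.99600799 * 0.64044054 - 110.6500 * 1.00000000 * 0.42059818 = 27.5574

Answer: Price = 27.5574


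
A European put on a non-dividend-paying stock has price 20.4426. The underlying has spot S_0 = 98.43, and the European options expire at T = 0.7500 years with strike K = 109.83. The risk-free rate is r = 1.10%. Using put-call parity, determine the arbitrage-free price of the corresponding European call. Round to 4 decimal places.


Put-call parity: C - P = S_0 * exp(-qT) - K * exp(-rT).
S_0 * exp(-qT) = 98.4300 * 1.00000000 = 98.43000000
K * exp(-rT) = 109.8300 * 0.99178394 = 108.92762989
C = P + S*exp(-qT) - K*exp(-rT)
C = 20.4426 + 98.43000000 - 108.92762989 = 9.9450

Answer: Call price = 9.9450


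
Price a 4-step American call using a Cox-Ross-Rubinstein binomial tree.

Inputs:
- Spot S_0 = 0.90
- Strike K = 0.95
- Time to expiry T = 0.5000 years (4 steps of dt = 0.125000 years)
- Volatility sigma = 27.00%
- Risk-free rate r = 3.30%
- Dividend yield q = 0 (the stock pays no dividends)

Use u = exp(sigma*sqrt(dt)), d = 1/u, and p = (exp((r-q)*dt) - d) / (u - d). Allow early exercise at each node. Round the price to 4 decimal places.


dt = T/N = 0.125000
u = exp(sigma*sqrt(dt)) = 1.100164; d = 1/u = 0.908955
p = (exp((r-q)*dt) - d) / (u - d) = 0.497771
Discount per step: exp(-r*dt) = 0.995883
Stock lattice S(k, i) with i counting down-moves:
  k=0: S(0,0) = 0.9000
  k=1: S(1,0) = 0.9901; S(1,1) = 0.8181
  k=2: S(2,0) = 1.0893; S(2,1) = 0.9000; S(2,2) = 0.7436
  k=3: S(3,0) = 1.1984; S(3,1) = 0.9901; S(3,2) = 0.8181; S(3,3) = 0.6759
  k=4: S(4,0) = 1.3185; S(4,1) = 1.0893; S(4,2) = 0.9000; S(4,3) = 0.7436; S(4,4) = 0.6143
Terminal payoffs V(N, i) = max(S_T - K, 0):
  V(4,0) = 0.368477; V(4,1) = 0.139325; V(4,2) = 0.000000; V(4,3) = 0.000000; V(4,4) = 0.000000
Backward induction: V(k, i) = exp(-r*dt) * [p * V(k+1, i) + (1-p) * V(k+1, i+1)]; then take max(V_cont, immediate exercise) for American.
  V(3,0) = exp(-r*dt) * [p*0.368477 + (1-p)*0.139325] = 0.252347; exercise = 0.248436; V(3,0) = max -> 0.252347
  V(3,1) = exp(-r*dt) * [p*0.139325 + (1-p)*0.000000] = 0.069067; exercise = 0.040148; V(3,1) = max -> 0.069067
  V(3,2) = exp(-r*dt) * [p*0.000000 + (1-p)*0.000000] = 0.000000; exercise = 0.000000; V(3,2) = max -> 0.000000
  V(3,3) = exp(-r*dt) * [p*0.000000 + (1-p)*0.000000] = 0.000000; exercise = 0.000000; V(3,3) = max -> 0.000000
  V(2,0) = exp(-r*dt) * [p*0.252347 + (1-p)*0.069067] = 0.159638; exercise = 0.139325; V(2,0) = max -> 0.159638
  V(2,1) = exp(-r*dt) * [p*0.069067 + (1-p)*0.000000] = 0.034238; exercise = 0.000000; V(2,1) = max -> 0.034238
  V(2,2) = exp(-r*dt) * [p*0.000000 + (1-p)*0.000000] = 0.000000; exercise = 0.000000; V(2,2) = max -> 0.000000
  V(1,0) = exp(-r*dt) * [p*0.159638 + (1-p)*0.034238] = 0.096261; exercise = 0.040148; V(1,0) = max -> 0.096261
  V(1,1) = exp(-r*dt) * [p*0.034238 + (1-p)*0.000000] = 0.016972; exercise = 0.000000; V(1,1) = max -> 0.016972
  V(0,0) = exp(-r*dt) * [p*0.096261 + (1-p)*0.016972] = 0.056207; exercise = 0.000000; V(0,0) = max -> 0.056207

Answer: Price = V(0,0) = 0.0562


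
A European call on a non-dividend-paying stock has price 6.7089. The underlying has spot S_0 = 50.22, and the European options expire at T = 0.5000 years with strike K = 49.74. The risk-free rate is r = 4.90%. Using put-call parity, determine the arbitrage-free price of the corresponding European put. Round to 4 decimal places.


Answer: Put price = 5.0251

Derivation:
Put-call parity: C - P = S_0 * exp(-qT) - K * exp(-rT).
S_0 * exp(-qT) = 50.2200 * 1.00000000 = 50.22000000
K * exp(-rT) = 49.7400 * 0.97579769 = 48.53617705
P = C - S*exp(-qT) + K*exp(-rT)
P = 6.7089 - 50.22000000 + 48.53617705 = 5.0251


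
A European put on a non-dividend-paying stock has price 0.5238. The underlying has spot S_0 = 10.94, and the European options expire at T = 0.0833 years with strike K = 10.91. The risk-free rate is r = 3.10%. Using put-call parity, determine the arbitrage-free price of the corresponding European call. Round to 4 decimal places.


Put-call parity: C - P = S_0 * exp(-qT) - K * exp(-rT).
S_0 * exp(-qT) = 10.9400 * 1.00000000 = 10.94000000
K * exp(-rT) = 10.9100 * 0.99742103 = 10.88186345
C = P + S*exp(-qT) - K*exp(-rT)
C = 0.5238 + 10.94000000 - 10.88186345 = 0.5819

Answer: Call price = 0.5819


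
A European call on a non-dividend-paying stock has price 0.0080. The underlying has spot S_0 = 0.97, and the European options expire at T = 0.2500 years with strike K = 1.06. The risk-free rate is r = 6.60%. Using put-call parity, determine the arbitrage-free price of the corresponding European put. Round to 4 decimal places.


Answer: Put price = 0.0807

Derivation:
Put-call parity: C - P = S_0 * exp(-qT) - K * exp(-rT).
S_0 * exp(-qT) = 0.9700 * 1.00000000 = 0.97000000
K * exp(-rT) = 1.0600 * 0.98363538 = 1.04265350
P = C - S*exp(-qT) + K*exp(-rT)
P = 0.0080 - 0.97000000 + 1.04265350 = 0.0807


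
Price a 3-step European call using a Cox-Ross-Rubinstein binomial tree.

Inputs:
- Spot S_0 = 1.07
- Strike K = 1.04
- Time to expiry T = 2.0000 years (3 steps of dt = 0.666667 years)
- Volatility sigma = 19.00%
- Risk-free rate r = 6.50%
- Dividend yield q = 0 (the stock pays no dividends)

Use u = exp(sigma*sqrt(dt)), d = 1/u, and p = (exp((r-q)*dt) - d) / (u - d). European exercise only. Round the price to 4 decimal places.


Answer: Price = V(0,0) = 0.2079

Derivation:
dt = T/N = 0.666667
u = exp(sigma*sqrt(dt)) = 1.167815; d = 1/u = 0.856300
p = (exp((r-q)*dt) - d) / (u - d) = 0.603457
Discount per step: exp(-r*dt) = 0.957592
Stock lattice S(k, i) with i counting down-moves:
  k=0: S(0,0) = 1.0700
  k=1: S(1,0) = 1.2496; S(1,1) = 0.9162
  k=2: S(2,0) = 1.4593; S(2,1) = 1.0700; S(2,2) = 0.7846
  k=3: S(3,0) = 1.7041; S(3,1) = 1.2496; S(3,2) = 0.9162; S(3,3) = 0.6718
Terminal payoffs V(N, i) = max(S_T - K, 0):
  V(3,0) = 0.664142; V(3,1) = 0.209562; V(3,2) = 0.000000; V(3,3) = 0.000000
Backward induction: V(k, i) = exp(-r*dt) * [p * V(k+1, i) + (1-p) * V(k+1, i+1)].
  V(2,0) = exp(-r*dt) * [p*0.664142 + (1-p)*0.209562] = 0.463361
  V(2,1) = exp(-r*dt) * [p*0.209562 + (1-p)*0.000000] = 0.121099
  V(2,2) = exp(-r*dt) * [p*0.000000 + (1-p)*0.000000] = 0.000000
  V(1,0) = exp(-r*dt) * [p*0.463361 + (1-p)*0.121099] = 0.313745
  V(1,1) = exp(-r*dt) * [p*0.121099 + (1-p)*0.000000] = 0.069979
  V(0,0) = exp(-r*dt) * [p*0.313745 + (1-p)*0.069979] = 0.207875


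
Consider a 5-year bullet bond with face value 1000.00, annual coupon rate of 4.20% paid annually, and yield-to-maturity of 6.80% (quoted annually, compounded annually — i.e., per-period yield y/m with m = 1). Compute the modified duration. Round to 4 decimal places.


Coupon per period c = face * coupon_rate / m = 42.000000
Periods per year m = 1; per-period yield y/m = 0.068000
Number of cashflows N = 5
Cashflows (t years, CF_t, discount factor 1/(1+y/m)^(m*t), PV):
  t = 1.0000: CF_t = 42.000000, DF = 0.936330, PV = 39.325843
  t = 2.0000: CF_t = 42.000000, DF = 0.876713, PV = 36.821950
  t = 3.0000: CF_t = 42.000000, DF = 0.820892, PV = 34.477481
  t = 4.0000: CF_t = 42.000000, DF = 0.768626, PV = 32.282286
  t = 5.0000: CF_t = 1042.000000, DF = 0.719687, PV = 749.913990
Price P = sum_t PV_t = 892.821550
First compute Macaulay numerator sum_t t * PV_t:
  t * PV_t at t = 1.0000: 39.325843
  t * PV_t at t = 2.0000: 73.643900
  t * PV_t at t = 3.0000: 103.432444
  t * PV_t at t = 4.0000: 129.129144
  t * PV_t at t = 5.0000: 3749.569949
Macaulay duration D = 4095.101279 / 892.821550 = 4.586696
Modified duration = D / (1 + y/m) = 4.586696 / (1 + 0.068000) = 4.294659

Answer: Modified duration = 4.2947


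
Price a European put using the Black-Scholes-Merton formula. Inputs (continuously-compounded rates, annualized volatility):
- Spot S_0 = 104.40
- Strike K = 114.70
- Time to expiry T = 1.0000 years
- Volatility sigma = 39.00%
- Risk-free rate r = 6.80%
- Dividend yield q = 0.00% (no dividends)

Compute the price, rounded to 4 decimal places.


d1 = (ln(S/K) + (r - q + 0.5*sigma^2) * T) / (sigma * sqrt(T)) = 0.12810167
d2 = d1 - sigma * sqrt(T) = -0.26189833
exp(-rT) = 0.93426047; exp(-qT) = 1.00000000
P = K * exp(-rT) * N(-d2) - S_0 * exp(-qT) * N(-d1)
N(-d1) = 0.44903426; N(-d2) = 0.60330009
P = 114.7000 * 0.93426047 * 0.60330009 - 104.4000 * 1.00000000 * 0.44903426 = 17.7703

Answer: Price = 17.7703


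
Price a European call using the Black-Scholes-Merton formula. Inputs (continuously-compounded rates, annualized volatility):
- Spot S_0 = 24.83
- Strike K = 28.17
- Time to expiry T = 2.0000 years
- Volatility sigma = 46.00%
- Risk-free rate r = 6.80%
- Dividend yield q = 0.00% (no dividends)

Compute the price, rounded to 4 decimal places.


Answer: Price = 6.4231

Derivation:
d1 = (ln(S/K) + (r - q + 0.5*sigma^2) * T) / (sigma * sqrt(T)) = 0.34032591
d2 = d1 - sigma * sqrt(T) = -0.31021233
exp(-rT) = 0.87284263; exp(-qT) = 1.00000000
C = S_0 * exp(-qT) * N(d1) - K * exp(-rT) * N(d2)
N(d1) = 0.63319445; N(d2) = 0.37819975
C = 24.8300 * 1.00000000 * 0.63319445 - 28.1700 * 0.87284263 * 0.37819975 = 6.4231


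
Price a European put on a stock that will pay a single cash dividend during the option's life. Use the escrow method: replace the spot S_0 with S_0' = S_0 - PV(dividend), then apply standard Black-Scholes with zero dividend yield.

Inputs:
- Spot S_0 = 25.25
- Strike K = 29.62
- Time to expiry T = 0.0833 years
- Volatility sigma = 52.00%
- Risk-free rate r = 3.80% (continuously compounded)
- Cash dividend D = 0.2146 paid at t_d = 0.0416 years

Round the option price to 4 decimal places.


PV(D) = D * exp(-r * t_d) = 0.2146 * 0.99842045 = 0.21426103
S_0' = S_0 - PV(D) = 25.2500 - 0.21426103 = 25.03573897
d1 = (ln(S_0'/K) + (r + sigma^2/2)*T) / (sigma*sqrt(T)) = -1.02423252
d2 = d1 - sigma*sqrt(T) = -1.17431356
exp(-rT) = 0.99683960
N(-d1) = 0.84713727; N(-d2) = 0.87986527
P = K * exp(-rT) * N(-d2) - S_0' * N(-d1) = 29.6200 * 0.99683960 * 0.87986527 - 25.03573897 * 0.84713727 = 4.7705

Answer: Price = 4.7705


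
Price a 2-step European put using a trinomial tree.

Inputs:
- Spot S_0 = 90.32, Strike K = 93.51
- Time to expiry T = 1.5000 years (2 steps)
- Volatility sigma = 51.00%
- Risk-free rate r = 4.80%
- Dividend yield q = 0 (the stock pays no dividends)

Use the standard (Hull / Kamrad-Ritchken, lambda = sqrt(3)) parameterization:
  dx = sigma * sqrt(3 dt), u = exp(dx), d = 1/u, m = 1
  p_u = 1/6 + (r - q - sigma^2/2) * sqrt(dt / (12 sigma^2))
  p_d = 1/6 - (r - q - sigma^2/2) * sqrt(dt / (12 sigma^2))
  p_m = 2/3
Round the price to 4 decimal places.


dt = T/N = 0.750000; dx = sigma*sqrt(3*dt) = 0.765000
u = exp(dx) = 2.148994; d = 1/u = 0.465334
p_u = 0.126446, p_m = 0.666667, p_d = 0.206887
Discount per step: exp(-r*dt) = 0.964640
Stock lattice S(k, j) with j the centered position index:
  k=0: S(0,+0) = 90.3200
  k=1: S(1,-1) = 42.0290; S(1,+0) = 90.3200; S(1,+1) = 194.0972
  k=2: S(2,-2) = 19.5575; S(2,-1) = 42.0290; S(2,+0) = 90.3200; S(2,+1) = 194.0972; S(2,+2) = 417.1137
Terminal payoffs V(N, j) = max(K - S_T, 0):
  V(2,-2) = 73.952499; V(2,-1) = 51.481039; V(2,+0) = 3.190000; V(2,+1) = 0.000000; V(2,+2) = 0.000000
Backward induction: V(k, j) = exp(-r*dt) * [p_u * V(k+1, j+1) + p_m * V(k+1, j) + p_d * V(k+1, j-1)]
  V(1,-1) = exp(-r*dt) * [p_u*3.190000 + p_m*51.481039 + p_d*73.952499] = 48.255055
  V(1,+0) = exp(-r*dt) * [p_u*0.000000 + p_m*3.190000 + p_d*51.481039] = 12.325631
  V(1,+1) = exp(-r*dt) * [p_u*0.000000 + p_m*0.000000 + p_d*3.190000] = 0.636634
  V(0,+0) = exp(-r*dt) * [p_u*0.636634 + p_m*12.325631 + p_d*48.255055] = 17.634534

Answer: Price = V(0,0) = 17.6345


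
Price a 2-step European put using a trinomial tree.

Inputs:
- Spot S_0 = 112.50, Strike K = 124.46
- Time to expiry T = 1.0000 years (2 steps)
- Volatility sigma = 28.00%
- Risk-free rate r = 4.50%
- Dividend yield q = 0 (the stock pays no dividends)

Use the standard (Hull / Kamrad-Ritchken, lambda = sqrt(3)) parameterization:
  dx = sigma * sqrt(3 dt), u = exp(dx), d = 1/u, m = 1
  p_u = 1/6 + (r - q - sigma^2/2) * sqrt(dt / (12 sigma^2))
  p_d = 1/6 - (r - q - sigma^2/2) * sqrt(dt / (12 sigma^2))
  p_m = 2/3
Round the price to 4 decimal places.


dt = T/N = 0.500000; dx = sigma*sqrt(3*dt) = 0.342929
u = exp(dx) = 1.409068; d = 1/u = 0.709689
p_u = 0.170895, p_m = 0.666667, p_d = 0.162438
Discount per step: exp(-r*dt) = 0.977751
Stock lattice S(k, j) with j the centered position index:
  k=0: S(0,+0) = 112.5000
  k=1: S(1,-1) = 79.8400; S(1,+0) = 112.5000; S(1,+1) = 158.5202
  k=2: S(2,-2) = 56.6616; S(2,-1) = 79.8400; S(2,+0) = 112.5000; S(2,+1) = 158.5202; S(2,+2) = 223.3657
Terminal payoffs V(N, j) = max(K - S_T, 0):
  V(2,-2) = 67.798436; V(2,-1) = 44.619998; V(2,+0) = 11.960000; V(2,+1) = 0.000000; V(2,+2) = 0.000000
Backward induction: V(k, j) = exp(-r*dt) * [p_u * V(k+1, j+1) + p_m * V(k+1, j) + p_d * V(k+1, j-1)]
  V(1,-1) = exp(-r*dt) * [p_u*11.960000 + p_m*44.619998 + p_d*67.798436] = 41.851309
  V(1,+0) = exp(-r*dt) * [p_u*0.000000 + p_m*11.960000 + p_d*44.619998] = 14.882678
  V(1,+1) = exp(-r*dt) * [p_u*0.000000 + p_m*0.000000 + p_d*11.960000] = 1.899539
  V(0,+0) = exp(-r*dt) * [p_u*1.899539 + p_m*14.882678 + p_d*41.851309] = 16.665443

Answer: Price = V(0,0) = 16.6654
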